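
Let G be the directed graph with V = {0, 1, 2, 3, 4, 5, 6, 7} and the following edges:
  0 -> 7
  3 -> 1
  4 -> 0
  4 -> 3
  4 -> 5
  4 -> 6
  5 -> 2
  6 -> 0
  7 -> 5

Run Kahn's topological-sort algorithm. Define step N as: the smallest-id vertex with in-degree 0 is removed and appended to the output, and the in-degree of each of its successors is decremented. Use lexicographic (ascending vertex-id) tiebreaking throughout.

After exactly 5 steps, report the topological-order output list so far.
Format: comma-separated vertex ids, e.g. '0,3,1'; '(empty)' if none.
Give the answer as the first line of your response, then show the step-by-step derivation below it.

4,3,1,6,0

step 1: output 4; order=[4]; indeg=(1,1,1,0,0,1,0,1)
step 2: output 3; order=[4,3]; indeg=(1,0,1,0,0,1,0,1)
step 3: output 1; order=[4,3,1]; indeg=(1,0,1,0,0,1,0,1)
step 4: output 6; order=[4,3,1,6]; indeg=(0,0,1,0,0,1,0,1)
step 5: output 0; order=[4,3,1,6,0]; indeg=(0,0,1,0,0,1,0,0)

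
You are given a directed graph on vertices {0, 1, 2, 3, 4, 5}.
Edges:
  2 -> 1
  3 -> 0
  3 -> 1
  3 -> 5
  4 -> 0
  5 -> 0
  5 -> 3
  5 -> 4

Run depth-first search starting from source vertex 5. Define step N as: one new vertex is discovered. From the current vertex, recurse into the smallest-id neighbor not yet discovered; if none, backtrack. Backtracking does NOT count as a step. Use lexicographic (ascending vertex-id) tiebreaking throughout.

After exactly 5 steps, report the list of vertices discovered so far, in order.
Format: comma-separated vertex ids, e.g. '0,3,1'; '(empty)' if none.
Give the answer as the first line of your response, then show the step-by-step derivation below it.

5,0,3,1,4

step 1: discover 5; path=5; order=5
step 2: discover 0; path=5>0; order=5,0
step 3: discover 3; path=5>3; order=5,0,3
step 4: discover 1; path=5>3>1; order=5,0,3,1
step 5: discover 4; path=5>4; order=5,0,3,1,4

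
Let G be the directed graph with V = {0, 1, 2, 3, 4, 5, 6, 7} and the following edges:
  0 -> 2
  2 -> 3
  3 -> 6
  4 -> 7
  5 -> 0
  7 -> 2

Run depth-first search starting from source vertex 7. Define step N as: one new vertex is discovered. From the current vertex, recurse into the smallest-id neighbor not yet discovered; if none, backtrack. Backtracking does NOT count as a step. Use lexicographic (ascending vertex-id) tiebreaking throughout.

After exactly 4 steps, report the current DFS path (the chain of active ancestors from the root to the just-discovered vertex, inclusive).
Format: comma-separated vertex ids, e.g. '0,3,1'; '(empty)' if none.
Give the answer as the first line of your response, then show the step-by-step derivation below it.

7,2,3,6

step 1: discover 7; path=7; order=7
step 2: discover 2; path=7>2; order=7,2
step 3: discover 3; path=7>2>3; order=7,2,3
step 4: discover 6; path=7>2>3>6; order=7,2,3,6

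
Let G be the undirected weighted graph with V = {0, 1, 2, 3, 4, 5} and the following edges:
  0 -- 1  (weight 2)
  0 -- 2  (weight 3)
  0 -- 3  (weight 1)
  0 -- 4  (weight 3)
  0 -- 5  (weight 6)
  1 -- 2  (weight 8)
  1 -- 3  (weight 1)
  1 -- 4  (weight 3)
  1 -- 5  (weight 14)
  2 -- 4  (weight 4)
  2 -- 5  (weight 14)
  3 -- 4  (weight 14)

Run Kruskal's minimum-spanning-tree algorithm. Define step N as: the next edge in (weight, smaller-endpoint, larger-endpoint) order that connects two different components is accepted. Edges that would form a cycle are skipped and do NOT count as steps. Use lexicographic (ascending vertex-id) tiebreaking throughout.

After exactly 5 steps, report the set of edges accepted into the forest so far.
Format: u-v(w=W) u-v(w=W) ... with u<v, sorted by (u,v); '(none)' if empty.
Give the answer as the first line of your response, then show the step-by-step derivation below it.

0-2(w=3) 0-3(w=1) 0-4(w=3) 0-5(w=6) 1-3(w=1)

step 1: add edge 0-3 (w=1); MST = {0-3(w=1)}
step 2: add edge 1-3 (w=1); MST = {0-3(w=1) 1-3(w=1)}
step 3: add edge 0-2 (w=3); MST = {0-2(w=3) 0-3(w=1) 1-3(w=1)}
step 4: add edge 0-4 (w=3); MST = {0-2(w=3) 0-3(w=1) 0-4(w=3) 1-3(w=1)}
step 5: add edge 0-5 (w=6); MST = {0-2(w=3) 0-3(w=1) 0-4(w=3) 0-5(w=6) 1-3(w=1)}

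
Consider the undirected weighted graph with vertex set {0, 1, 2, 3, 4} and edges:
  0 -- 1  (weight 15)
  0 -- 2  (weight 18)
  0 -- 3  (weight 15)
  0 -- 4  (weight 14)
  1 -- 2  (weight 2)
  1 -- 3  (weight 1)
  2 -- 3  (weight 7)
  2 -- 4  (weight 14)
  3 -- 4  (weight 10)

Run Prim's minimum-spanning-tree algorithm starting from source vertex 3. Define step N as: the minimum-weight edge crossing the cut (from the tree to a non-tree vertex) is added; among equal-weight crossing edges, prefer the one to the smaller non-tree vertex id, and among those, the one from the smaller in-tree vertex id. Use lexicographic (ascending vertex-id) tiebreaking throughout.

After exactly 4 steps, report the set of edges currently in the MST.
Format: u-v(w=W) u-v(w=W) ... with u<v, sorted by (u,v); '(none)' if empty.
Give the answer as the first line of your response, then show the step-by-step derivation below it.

0-4(w=14) 1-2(w=2) 1-3(w=1) 3-4(w=10)

step 1: add edge 1-3 (w=1); MST = {1-3(w=1)}
step 2: add edge 1-2 (w=2); MST = {1-2(w=2) 1-3(w=1)}
step 3: add edge 3-4 (w=10); MST = {1-2(w=2) 1-3(w=1) 3-4(w=10)}
step 4: add edge 0-4 (w=14); MST = {0-4(w=14) 1-2(w=2) 1-3(w=1) 3-4(w=10)}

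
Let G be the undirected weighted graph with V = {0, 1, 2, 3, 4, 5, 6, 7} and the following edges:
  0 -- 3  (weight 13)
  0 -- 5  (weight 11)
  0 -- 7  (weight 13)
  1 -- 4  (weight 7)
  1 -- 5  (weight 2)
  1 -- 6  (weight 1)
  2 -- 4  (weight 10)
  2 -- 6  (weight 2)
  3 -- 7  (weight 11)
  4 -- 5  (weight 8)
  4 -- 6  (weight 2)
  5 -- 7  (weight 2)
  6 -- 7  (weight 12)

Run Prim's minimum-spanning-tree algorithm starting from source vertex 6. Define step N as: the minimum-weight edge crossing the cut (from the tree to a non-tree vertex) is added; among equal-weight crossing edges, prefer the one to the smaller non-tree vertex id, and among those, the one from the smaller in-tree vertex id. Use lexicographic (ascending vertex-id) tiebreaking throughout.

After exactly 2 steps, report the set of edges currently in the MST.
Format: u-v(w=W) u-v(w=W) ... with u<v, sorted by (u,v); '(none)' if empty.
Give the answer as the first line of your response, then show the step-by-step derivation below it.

1-6(w=1) 2-6(w=2)

step 1: add edge 1-6 (w=1); MST = {1-6(w=1)}
step 2: add edge 2-6 (w=2); MST = {1-6(w=1) 2-6(w=2)}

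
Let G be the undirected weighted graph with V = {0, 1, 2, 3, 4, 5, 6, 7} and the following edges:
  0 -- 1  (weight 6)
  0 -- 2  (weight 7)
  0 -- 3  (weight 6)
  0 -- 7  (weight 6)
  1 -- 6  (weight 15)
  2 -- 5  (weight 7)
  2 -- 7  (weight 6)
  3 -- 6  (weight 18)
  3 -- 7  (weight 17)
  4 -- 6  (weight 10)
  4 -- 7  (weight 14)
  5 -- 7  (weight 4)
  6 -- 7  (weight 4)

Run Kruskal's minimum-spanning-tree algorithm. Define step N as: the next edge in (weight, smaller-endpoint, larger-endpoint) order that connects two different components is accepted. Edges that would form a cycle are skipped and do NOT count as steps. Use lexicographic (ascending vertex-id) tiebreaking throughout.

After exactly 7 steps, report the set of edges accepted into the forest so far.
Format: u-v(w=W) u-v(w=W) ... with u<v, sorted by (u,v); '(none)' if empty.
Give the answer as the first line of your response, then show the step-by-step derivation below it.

0-1(w=6) 0-3(w=6) 0-7(w=6) 2-7(w=6) 4-6(w=10) 5-7(w=4) 6-7(w=4)

step 1: add edge 5-7 (w=4); MST = {5-7(w=4)}
step 2: add edge 6-7 (w=4); MST = {5-7(w=4) 6-7(w=4)}
step 3: add edge 0-1 (w=6); MST = {0-1(w=6) 5-7(w=4) 6-7(w=4)}
step 4: add edge 0-3 (w=6); MST = {0-1(w=6) 0-3(w=6) 5-7(w=4) 6-7(w=4)}
step 5: add edge 0-7 (w=6); MST = {0-1(w=6) 0-3(w=6) 0-7(w=6) 5-7(w=4) 6-7(w=4)}
step 6: add edge 2-7 (w=6); MST = {0-1(w=6) 0-3(w=6) 0-7(w=6) 2-7(w=6) 5-7(w=4) 6-7(w=4)}
step 7: add edge 4-6 (w=10); MST = {0-1(w=6) 0-3(w=6) 0-7(w=6) 2-7(w=6) 4-6(w=10) 5-7(w=4) 6-7(w=4)}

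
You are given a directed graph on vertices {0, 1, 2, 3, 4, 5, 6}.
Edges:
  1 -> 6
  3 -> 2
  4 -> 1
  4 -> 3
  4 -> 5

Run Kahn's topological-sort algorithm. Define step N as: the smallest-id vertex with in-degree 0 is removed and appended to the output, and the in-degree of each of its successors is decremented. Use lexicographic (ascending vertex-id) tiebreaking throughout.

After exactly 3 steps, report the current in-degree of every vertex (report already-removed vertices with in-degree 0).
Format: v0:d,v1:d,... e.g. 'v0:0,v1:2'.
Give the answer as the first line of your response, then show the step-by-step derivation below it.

v0:0,v1:0,v2:1,v3:0,v4:0,v5:0,v6:0

step 1: output 0; order=[0]; indeg=(0,1,1,1,0,1,1)
step 2: output 4; order=[0,4]; indeg=(0,0,1,0,0,0,1)
step 3: output 1; order=[0,4,1]; indeg=(0,0,1,0,0,0,0)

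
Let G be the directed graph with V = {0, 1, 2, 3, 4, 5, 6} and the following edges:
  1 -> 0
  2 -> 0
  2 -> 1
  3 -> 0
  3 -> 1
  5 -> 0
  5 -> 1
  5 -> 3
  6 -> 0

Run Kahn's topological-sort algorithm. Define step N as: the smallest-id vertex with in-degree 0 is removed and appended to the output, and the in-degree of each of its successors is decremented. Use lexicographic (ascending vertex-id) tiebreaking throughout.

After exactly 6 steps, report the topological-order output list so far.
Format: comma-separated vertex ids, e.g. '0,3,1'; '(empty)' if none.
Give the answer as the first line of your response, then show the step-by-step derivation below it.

2,4,5,3,1,6

step 1: output 2; order=[2]; indeg=(4,2,0,1,0,0,0)
step 2: output 4; order=[2,4]; indeg=(4,2,0,1,0,0,0)
step 3: output 5; order=[2,4,5]; indeg=(3,1,0,0,0,0,0)
step 4: output 3; order=[2,4,5,3]; indeg=(2,0,0,0,0,0,0)
step 5: output 1; order=[2,4,5,3,1]; indeg=(1,0,0,0,0,0,0)
step 6: output 6; order=[2,4,5,3,1,6]; indeg=(0,0,0,0,0,0,0)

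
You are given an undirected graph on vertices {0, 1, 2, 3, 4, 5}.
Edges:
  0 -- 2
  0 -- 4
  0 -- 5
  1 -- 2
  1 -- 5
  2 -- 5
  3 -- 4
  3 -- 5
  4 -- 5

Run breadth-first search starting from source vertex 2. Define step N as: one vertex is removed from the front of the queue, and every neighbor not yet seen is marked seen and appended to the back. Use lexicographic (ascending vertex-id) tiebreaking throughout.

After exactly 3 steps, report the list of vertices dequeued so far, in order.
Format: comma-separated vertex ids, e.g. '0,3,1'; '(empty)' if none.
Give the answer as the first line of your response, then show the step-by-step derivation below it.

2,0,1

step 1: dequeue 2; queue=[0,1,5]; order=2
step 2: dequeue 0; queue=[1,5,4]; order=2,0
step 3: dequeue 1; queue=[5,4]; order=2,0,1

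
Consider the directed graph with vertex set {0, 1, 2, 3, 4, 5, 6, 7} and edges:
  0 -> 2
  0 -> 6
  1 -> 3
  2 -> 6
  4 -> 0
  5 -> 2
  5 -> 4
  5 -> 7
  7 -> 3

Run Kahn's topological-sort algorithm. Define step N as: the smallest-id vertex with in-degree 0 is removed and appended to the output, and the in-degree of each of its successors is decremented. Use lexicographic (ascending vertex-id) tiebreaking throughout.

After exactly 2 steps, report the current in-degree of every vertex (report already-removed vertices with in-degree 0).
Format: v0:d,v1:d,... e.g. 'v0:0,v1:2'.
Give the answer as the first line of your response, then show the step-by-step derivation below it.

v0:1,v1:0,v2:1,v3:1,v4:0,v5:0,v6:2,v7:0

step 1: output 1; order=[1]; indeg=(1,0,2,1,1,0,2,1)
step 2: output 5; order=[1,5]; indeg=(1,0,1,1,0,0,2,0)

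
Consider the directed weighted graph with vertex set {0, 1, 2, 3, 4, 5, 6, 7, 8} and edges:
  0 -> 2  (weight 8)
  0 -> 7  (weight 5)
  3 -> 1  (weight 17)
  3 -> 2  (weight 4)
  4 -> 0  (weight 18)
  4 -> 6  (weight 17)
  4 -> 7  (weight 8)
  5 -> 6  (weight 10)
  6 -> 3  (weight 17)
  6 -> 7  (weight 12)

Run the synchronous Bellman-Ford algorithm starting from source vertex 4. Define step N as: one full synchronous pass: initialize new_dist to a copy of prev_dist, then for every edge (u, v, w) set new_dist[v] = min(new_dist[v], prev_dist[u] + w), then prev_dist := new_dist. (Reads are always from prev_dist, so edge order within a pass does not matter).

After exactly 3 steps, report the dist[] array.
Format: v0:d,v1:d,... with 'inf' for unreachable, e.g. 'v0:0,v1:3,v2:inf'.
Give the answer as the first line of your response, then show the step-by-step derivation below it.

v0:18,v1:51,v2:26,v3:34,v4:0,v5:inf,v6:17,v7:8,v8:inf

step 1: dist = v0:18,v1:inf,v2:inf,v3:inf,v4:0,v5:inf,v6:17,v7:8,v8:inf
step 2: dist = v0:18,v1:inf,v2:26,v3:34,v4:0,v5:inf,v6:17,v7:8,v8:inf
step 3: dist = v0:18,v1:51,v2:26,v3:34,v4:0,v5:inf,v6:17,v7:8,v8:inf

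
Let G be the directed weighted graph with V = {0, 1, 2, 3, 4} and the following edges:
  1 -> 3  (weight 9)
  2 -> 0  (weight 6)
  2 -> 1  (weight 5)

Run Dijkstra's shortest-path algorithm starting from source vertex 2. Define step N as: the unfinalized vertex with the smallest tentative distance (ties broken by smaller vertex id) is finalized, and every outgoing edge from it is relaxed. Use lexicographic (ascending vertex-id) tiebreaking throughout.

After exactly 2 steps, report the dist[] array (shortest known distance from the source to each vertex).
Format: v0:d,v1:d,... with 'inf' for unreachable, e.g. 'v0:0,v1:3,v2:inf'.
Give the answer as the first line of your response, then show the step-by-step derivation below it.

v0:6,v1:5,v2:0,v3:14,v4:inf

step 1: dist = v0:6,v1:5,v2:0,v3:inf,v4:inf
step 2: dist = v0:6,v1:5,v2:0,v3:14,v4:inf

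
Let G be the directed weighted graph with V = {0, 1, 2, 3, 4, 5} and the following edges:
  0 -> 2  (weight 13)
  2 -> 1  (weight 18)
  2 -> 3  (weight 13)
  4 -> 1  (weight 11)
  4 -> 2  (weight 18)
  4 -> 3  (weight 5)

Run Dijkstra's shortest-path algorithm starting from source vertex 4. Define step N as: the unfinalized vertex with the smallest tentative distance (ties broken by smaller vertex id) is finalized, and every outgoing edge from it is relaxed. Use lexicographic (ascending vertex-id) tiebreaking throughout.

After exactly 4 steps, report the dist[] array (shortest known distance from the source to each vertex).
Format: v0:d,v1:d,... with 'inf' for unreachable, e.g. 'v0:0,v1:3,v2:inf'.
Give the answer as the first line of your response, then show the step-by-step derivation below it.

v0:inf,v1:11,v2:18,v3:5,v4:0,v5:inf

step 1: dist = v0:inf,v1:11,v2:18,v3:5,v4:0,v5:inf
step 2: dist = v0:inf,v1:11,v2:18,v3:5,v4:0,v5:inf
step 3: dist = v0:inf,v1:11,v2:18,v3:5,v4:0,v5:inf
step 4: dist = v0:inf,v1:11,v2:18,v3:5,v4:0,v5:inf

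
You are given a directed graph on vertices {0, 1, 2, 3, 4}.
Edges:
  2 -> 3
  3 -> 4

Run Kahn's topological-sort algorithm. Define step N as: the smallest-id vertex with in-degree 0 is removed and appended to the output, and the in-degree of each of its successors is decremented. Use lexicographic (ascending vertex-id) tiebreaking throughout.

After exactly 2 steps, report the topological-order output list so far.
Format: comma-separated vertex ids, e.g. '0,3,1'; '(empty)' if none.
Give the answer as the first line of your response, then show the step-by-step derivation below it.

0,1

step 1: output 0; order=[0]; indeg=(0,0,0,1,1)
step 2: output 1; order=[0,1]; indeg=(0,0,0,1,1)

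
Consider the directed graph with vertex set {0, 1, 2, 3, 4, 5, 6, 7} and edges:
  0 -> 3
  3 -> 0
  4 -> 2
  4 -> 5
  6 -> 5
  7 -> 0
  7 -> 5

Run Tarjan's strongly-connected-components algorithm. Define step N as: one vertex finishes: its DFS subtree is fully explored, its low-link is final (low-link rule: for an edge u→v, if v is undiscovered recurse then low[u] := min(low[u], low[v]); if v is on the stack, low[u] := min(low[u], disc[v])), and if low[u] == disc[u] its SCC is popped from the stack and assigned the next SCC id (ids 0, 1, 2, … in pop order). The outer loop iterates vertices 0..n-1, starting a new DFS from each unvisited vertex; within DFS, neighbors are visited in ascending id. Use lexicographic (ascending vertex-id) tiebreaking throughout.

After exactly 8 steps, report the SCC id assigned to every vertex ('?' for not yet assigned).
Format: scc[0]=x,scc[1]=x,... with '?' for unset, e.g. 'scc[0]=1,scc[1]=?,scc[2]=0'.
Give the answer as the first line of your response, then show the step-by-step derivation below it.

scc[0]=0,scc[1]=1,scc[2]=2,scc[3]=0,scc[4]=4,scc[5]=3,scc[6]=5,scc[7]=6

step 1: low=(low[0]=0,low[1]=?,low[2]=?,low[3]=0,low[4]=?,low[5]=?,low[6]=?,low[7]=?); scc=(scc[0]=?,scc[1]=?,scc[2]=?,scc[3]=?,scc[4]=?,scc[5]=?,scc[6]=?,scc[7]=?)
step 2: low=(low[0]=0,low[1]=?,low[2]=?,low[3]=0,low[4]=?,low[5]=?,low[6]=?,low[7]=?); scc=(scc[0]=0,scc[1]=?,scc[2]=?,scc[3]=0,scc[4]=?,scc[5]=?,scc[6]=?,scc[7]=?)
step 3: low=(low[0]=0,low[1]=2,low[2]=?,low[3]=0,low[4]=?,low[5]=?,low[6]=?,low[7]=?); scc=(scc[0]=0,scc[1]=1,scc[2]=?,scc[3]=0,scc[4]=?,scc[5]=?,scc[6]=?,scc[7]=?)
step 4: low=(low[0]=0,low[1]=2,low[2]=3,low[3]=0,low[4]=?,low[5]=?,low[6]=?,low[7]=?); scc=(scc[0]=0,scc[1]=1,scc[2]=2,scc[3]=0,scc[4]=?,scc[5]=?,scc[6]=?,scc[7]=?)
step 5: low=(low[0]=0,low[1]=2,low[2]=3,low[3]=0,low[4]=4,low[5]=5,low[6]=?,low[7]=?); scc=(scc[0]=0,scc[1]=1,scc[2]=2,scc[3]=0,scc[4]=?,scc[5]=3,scc[6]=?,scc[7]=?)
step 6: low=(low[0]=0,low[1]=2,low[2]=3,low[3]=0,low[4]=4,low[5]=5,low[6]=?,low[7]=?); scc=(scc[0]=0,scc[1]=1,scc[2]=2,scc[3]=0,scc[4]=4,scc[5]=3,scc[6]=?,scc[7]=?)
step 7: low=(low[0]=0,low[1]=2,low[2]=3,low[3]=0,low[4]=4,low[5]=5,low[6]=6,low[7]=?); scc=(scc[0]=0,scc[1]=1,scc[2]=2,scc[3]=0,scc[4]=4,scc[5]=3,scc[6]=5,scc[7]=?)
step 8: low=(low[0]=0,low[1]=2,low[2]=3,low[3]=0,low[4]=4,low[5]=5,low[6]=6,low[7]=7); scc=(scc[0]=0,scc[1]=1,scc[2]=2,scc[3]=0,scc[4]=4,scc[5]=3,scc[6]=5,scc[7]=6)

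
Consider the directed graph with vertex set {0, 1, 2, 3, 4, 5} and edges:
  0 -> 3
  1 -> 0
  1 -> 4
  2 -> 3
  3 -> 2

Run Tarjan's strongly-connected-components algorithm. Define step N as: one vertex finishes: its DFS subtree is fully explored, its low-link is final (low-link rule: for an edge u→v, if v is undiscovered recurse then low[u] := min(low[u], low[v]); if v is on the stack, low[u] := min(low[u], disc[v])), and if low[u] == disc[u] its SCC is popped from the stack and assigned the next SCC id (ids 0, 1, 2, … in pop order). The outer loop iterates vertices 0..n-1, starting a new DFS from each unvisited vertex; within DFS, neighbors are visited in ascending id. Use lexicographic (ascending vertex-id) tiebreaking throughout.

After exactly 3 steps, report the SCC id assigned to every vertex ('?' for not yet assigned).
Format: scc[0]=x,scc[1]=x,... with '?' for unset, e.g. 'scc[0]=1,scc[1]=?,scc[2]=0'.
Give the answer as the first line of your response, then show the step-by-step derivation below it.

scc[0]=1,scc[1]=?,scc[2]=0,scc[3]=0,scc[4]=?,scc[5]=?

step 1: low=(low[0]=0,low[1]=?,low[2]=1,low[3]=1,low[4]=?,low[5]=?); scc=(scc[0]=?,scc[1]=?,scc[2]=?,scc[3]=?,scc[4]=?,scc[5]=?)
step 2: low=(low[0]=0,low[1]=?,low[2]=1,low[3]=1,low[4]=?,low[5]=?); scc=(scc[0]=?,scc[1]=?,scc[2]=0,scc[3]=0,scc[4]=?,scc[5]=?)
step 3: low=(low[0]=0,low[1]=?,low[2]=1,low[3]=1,low[4]=?,low[5]=?); scc=(scc[0]=1,scc[1]=?,scc[2]=0,scc[3]=0,scc[4]=?,scc[5]=?)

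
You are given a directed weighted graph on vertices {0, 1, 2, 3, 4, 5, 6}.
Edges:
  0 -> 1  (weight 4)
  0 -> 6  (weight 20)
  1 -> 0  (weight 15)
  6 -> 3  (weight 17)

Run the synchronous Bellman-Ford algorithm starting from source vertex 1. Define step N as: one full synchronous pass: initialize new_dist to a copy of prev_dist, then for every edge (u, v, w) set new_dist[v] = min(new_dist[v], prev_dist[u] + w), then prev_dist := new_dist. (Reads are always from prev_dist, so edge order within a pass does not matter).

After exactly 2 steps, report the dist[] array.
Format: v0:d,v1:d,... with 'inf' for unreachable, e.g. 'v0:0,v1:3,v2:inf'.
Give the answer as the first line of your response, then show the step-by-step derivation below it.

v0:15,v1:0,v2:inf,v3:inf,v4:inf,v5:inf,v6:35

step 1: dist = v0:15,v1:0,v2:inf,v3:inf,v4:inf,v5:inf,v6:inf
step 2: dist = v0:15,v1:0,v2:inf,v3:inf,v4:inf,v5:inf,v6:35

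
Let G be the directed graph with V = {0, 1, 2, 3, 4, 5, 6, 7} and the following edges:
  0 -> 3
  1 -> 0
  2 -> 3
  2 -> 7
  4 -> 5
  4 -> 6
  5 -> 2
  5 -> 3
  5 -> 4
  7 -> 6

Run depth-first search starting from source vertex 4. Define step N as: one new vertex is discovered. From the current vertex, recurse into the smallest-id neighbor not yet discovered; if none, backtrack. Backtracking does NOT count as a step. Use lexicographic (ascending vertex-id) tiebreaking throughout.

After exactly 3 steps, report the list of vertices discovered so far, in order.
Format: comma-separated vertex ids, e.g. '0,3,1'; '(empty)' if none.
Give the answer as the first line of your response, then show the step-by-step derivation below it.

4,5,2

step 1: discover 4; path=4; order=4
step 2: discover 5; path=4>5; order=4,5
step 3: discover 2; path=4>5>2; order=4,5,2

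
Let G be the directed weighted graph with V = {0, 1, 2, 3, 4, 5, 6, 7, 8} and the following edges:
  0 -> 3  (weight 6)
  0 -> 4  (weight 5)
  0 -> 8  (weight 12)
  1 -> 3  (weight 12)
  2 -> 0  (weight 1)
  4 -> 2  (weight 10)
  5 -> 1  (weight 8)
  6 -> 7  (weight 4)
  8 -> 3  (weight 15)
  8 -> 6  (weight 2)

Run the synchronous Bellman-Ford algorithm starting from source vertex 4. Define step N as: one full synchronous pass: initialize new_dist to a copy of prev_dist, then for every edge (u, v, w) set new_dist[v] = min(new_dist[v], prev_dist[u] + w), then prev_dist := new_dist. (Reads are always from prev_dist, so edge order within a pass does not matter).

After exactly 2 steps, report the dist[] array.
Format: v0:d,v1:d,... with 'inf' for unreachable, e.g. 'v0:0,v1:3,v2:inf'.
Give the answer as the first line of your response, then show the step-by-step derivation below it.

v0:11,v1:inf,v2:10,v3:inf,v4:0,v5:inf,v6:inf,v7:inf,v8:inf

step 1: dist = v0:inf,v1:inf,v2:10,v3:inf,v4:0,v5:inf,v6:inf,v7:inf,v8:inf
step 2: dist = v0:11,v1:inf,v2:10,v3:inf,v4:0,v5:inf,v6:inf,v7:inf,v8:inf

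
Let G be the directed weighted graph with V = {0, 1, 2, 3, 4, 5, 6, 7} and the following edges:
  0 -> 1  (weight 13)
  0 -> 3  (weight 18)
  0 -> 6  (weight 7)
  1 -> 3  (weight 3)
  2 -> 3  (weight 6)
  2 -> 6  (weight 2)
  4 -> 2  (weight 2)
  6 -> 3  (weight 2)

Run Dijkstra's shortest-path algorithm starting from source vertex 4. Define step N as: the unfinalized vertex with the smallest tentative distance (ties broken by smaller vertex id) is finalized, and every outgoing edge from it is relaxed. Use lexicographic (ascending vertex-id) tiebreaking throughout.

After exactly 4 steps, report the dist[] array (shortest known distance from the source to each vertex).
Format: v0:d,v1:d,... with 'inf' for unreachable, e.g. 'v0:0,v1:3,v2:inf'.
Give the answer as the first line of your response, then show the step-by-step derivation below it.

v0:inf,v1:inf,v2:2,v3:6,v4:0,v5:inf,v6:4,v7:inf

step 1: dist = v0:inf,v1:inf,v2:2,v3:inf,v4:0,v5:inf,v6:inf,v7:inf
step 2: dist = v0:inf,v1:inf,v2:2,v3:8,v4:0,v5:inf,v6:4,v7:inf
step 3: dist = v0:inf,v1:inf,v2:2,v3:6,v4:0,v5:inf,v6:4,v7:inf
step 4: dist = v0:inf,v1:inf,v2:2,v3:6,v4:0,v5:inf,v6:4,v7:inf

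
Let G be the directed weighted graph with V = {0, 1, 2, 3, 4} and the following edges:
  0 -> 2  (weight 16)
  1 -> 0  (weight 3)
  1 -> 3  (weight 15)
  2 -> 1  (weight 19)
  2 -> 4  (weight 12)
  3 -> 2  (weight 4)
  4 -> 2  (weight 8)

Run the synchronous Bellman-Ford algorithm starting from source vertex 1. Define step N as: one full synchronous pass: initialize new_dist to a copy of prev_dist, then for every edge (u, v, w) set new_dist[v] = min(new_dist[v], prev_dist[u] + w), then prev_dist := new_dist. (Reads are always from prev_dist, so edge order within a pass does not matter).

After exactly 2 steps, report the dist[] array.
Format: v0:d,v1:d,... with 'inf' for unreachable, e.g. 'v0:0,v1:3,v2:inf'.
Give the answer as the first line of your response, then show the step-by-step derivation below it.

v0:3,v1:0,v2:19,v3:15,v4:inf

step 1: dist = v0:3,v1:0,v2:inf,v3:15,v4:inf
step 2: dist = v0:3,v1:0,v2:19,v3:15,v4:inf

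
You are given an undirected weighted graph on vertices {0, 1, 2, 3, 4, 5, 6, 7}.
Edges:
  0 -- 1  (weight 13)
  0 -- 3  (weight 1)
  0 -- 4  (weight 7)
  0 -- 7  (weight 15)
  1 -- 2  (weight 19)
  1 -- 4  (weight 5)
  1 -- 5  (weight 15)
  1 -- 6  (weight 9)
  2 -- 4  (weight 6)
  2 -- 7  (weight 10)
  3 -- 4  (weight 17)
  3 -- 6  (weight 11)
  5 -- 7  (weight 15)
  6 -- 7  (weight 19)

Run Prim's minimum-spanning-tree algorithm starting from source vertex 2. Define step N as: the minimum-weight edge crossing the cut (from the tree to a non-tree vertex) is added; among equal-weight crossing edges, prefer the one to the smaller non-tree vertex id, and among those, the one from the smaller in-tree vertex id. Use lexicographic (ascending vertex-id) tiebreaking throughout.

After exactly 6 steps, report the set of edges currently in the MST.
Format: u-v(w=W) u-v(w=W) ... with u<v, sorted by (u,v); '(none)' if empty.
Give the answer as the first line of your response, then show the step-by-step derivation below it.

0-3(w=1) 0-4(w=7) 1-4(w=5) 1-6(w=9) 2-4(w=6) 2-7(w=10)

step 1: add edge 2-4 (w=6); MST = {2-4(w=6)}
step 2: add edge 1-4 (w=5); MST = {1-4(w=5) 2-4(w=6)}
step 3: add edge 0-4 (w=7); MST = {0-4(w=7) 1-4(w=5) 2-4(w=6)}
step 4: add edge 0-3 (w=1); MST = {0-3(w=1) 0-4(w=7) 1-4(w=5) 2-4(w=6)}
step 5: add edge 1-6 (w=9); MST = {0-3(w=1) 0-4(w=7) 1-4(w=5) 1-6(w=9) 2-4(w=6)}
step 6: add edge 2-7 (w=10); MST = {0-3(w=1) 0-4(w=7) 1-4(w=5) 1-6(w=9) 2-4(w=6) 2-7(w=10)}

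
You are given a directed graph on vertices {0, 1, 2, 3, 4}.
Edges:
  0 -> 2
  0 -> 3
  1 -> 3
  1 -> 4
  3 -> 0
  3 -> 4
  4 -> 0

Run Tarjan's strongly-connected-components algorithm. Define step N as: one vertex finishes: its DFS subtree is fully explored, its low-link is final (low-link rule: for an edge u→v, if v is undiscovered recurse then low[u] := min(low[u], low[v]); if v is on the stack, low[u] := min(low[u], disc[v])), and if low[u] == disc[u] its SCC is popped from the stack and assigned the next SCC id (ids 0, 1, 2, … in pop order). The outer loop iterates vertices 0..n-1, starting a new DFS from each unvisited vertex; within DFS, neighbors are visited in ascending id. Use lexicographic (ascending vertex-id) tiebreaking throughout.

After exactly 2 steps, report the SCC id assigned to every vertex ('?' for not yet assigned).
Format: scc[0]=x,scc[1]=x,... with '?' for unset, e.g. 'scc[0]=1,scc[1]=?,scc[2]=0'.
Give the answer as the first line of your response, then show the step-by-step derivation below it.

scc[0]=?,scc[1]=?,scc[2]=0,scc[3]=?,scc[4]=?

step 1: low=(low[0]=0,low[1]=?,low[2]=1,low[3]=?,low[4]=?); scc=(scc[0]=?,scc[1]=?,scc[2]=0,scc[3]=?,scc[4]=?)
step 2: low=(low[0]=0,low[1]=?,low[2]=1,low[3]=0,low[4]=0); scc=(scc[0]=?,scc[1]=?,scc[2]=0,scc[3]=?,scc[4]=?)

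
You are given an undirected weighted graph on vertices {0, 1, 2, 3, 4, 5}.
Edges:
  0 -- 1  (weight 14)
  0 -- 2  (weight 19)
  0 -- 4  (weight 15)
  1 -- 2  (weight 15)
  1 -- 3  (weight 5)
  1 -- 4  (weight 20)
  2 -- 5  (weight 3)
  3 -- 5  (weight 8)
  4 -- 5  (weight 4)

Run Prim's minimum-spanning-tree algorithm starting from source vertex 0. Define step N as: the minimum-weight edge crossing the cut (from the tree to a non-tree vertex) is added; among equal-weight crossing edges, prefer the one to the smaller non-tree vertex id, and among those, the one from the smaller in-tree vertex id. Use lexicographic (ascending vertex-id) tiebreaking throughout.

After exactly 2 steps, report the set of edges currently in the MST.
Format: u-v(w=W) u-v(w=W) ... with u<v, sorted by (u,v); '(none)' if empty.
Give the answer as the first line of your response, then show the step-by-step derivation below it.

0-1(w=14) 1-3(w=5)

step 1: add edge 0-1 (w=14); MST = {0-1(w=14)}
step 2: add edge 1-3 (w=5); MST = {0-1(w=14) 1-3(w=5)}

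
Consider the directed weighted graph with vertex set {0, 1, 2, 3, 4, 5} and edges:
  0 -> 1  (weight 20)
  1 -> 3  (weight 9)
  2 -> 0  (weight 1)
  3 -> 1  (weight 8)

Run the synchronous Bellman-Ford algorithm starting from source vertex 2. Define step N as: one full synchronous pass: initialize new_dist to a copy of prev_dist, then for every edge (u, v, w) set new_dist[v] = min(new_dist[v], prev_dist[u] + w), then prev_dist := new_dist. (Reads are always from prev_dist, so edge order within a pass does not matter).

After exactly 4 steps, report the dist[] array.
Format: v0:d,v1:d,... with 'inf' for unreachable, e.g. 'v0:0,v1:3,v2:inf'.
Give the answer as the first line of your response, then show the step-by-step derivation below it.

v0:1,v1:21,v2:0,v3:30,v4:inf,v5:inf

step 1: dist = v0:1,v1:inf,v2:0,v3:inf,v4:inf,v5:inf
step 2: dist = v0:1,v1:21,v2:0,v3:inf,v4:inf,v5:inf
step 3: dist = v0:1,v1:21,v2:0,v3:30,v4:inf,v5:inf
step 4: dist = v0:1,v1:21,v2:0,v3:30,v4:inf,v5:inf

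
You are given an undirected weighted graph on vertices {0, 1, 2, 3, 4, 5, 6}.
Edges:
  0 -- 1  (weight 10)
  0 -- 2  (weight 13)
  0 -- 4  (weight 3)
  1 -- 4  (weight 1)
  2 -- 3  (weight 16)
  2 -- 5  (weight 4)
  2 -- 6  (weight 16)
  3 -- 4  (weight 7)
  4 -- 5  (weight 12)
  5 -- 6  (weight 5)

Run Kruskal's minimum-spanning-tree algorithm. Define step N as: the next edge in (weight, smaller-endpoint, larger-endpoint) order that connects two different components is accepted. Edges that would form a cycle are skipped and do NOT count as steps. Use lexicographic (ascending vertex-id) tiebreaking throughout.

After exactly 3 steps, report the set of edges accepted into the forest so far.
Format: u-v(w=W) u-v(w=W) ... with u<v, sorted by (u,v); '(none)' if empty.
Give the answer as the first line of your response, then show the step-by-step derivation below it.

0-4(w=3) 1-4(w=1) 2-5(w=4)

step 1: add edge 1-4 (w=1); MST = {1-4(w=1)}
step 2: add edge 0-4 (w=3); MST = {0-4(w=3) 1-4(w=1)}
step 3: add edge 2-5 (w=4); MST = {0-4(w=3) 1-4(w=1) 2-5(w=4)}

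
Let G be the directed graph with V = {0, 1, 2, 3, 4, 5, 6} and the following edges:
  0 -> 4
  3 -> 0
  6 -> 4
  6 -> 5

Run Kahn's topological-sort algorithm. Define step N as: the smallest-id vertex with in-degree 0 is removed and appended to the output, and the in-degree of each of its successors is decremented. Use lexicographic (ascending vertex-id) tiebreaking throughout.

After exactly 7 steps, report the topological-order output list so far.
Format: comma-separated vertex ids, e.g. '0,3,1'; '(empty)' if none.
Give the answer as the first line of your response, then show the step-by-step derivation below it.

1,2,3,0,6,4,5

step 1: output 1; order=[1]; indeg=(1,0,0,0,2,1,0)
step 2: output 2; order=[1,2]; indeg=(1,0,0,0,2,1,0)
step 3: output 3; order=[1,2,3]; indeg=(0,0,0,0,2,1,0)
step 4: output 0; order=[1,2,3,0]; indeg=(0,0,0,0,1,1,0)
step 5: output 6; order=[1,2,3,0,6]; indeg=(0,0,0,0,0,0,0)
step 6: output 4; order=[1,2,3,0,6,4]; indeg=(0,0,0,0,0,0,0)
step 7: output 5; order=[1,2,3,0,6,4,5]; indeg=(0,0,0,0,0,0,0)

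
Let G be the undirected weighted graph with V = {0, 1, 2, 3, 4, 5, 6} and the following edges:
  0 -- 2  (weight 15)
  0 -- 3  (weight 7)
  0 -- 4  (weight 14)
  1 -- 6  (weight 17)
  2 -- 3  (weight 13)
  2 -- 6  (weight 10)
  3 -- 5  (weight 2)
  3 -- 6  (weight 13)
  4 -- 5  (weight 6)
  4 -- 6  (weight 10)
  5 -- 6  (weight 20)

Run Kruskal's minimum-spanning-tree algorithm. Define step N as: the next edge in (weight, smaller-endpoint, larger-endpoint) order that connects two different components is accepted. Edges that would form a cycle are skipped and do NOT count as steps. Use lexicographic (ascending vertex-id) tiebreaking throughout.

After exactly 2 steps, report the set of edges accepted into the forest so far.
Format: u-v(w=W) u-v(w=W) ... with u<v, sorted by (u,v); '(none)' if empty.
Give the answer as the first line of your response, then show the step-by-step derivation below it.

3-5(w=2) 4-5(w=6)

step 1: add edge 3-5 (w=2); MST = {3-5(w=2)}
step 2: add edge 4-5 (w=6); MST = {3-5(w=2) 4-5(w=6)}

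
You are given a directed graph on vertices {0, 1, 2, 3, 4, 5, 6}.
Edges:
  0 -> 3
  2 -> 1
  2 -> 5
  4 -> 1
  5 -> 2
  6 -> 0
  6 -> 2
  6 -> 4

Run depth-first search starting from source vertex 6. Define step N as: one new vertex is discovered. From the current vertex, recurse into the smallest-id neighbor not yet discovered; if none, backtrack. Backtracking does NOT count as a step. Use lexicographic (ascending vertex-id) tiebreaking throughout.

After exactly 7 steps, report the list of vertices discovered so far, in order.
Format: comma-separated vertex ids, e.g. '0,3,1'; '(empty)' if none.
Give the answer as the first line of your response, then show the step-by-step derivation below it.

6,0,3,2,1,5,4

step 1: discover 6; path=6; order=6
step 2: discover 0; path=6>0; order=6,0
step 3: discover 3; path=6>0>3; order=6,0,3
step 4: discover 2; path=6>2; order=6,0,3,2
step 5: discover 1; path=6>2>1; order=6,0,3,2,1
step 6: discover 5; path=6>2>5; order=6,0,3,2,1,5
step 7: discover 4; path=6>4; order=6,0,3,2,1,5,4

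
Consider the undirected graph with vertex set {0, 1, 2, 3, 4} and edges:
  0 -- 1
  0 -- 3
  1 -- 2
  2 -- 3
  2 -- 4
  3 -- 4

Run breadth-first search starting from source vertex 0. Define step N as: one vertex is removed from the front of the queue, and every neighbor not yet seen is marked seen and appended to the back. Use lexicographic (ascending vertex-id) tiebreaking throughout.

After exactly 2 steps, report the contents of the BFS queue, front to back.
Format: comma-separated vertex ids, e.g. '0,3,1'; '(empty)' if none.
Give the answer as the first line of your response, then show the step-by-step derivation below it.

3,2

step 1: dequeue 0; queue=[1,3]; order=0
step 2: dequeue 1; queue=[3,2]; order=0,1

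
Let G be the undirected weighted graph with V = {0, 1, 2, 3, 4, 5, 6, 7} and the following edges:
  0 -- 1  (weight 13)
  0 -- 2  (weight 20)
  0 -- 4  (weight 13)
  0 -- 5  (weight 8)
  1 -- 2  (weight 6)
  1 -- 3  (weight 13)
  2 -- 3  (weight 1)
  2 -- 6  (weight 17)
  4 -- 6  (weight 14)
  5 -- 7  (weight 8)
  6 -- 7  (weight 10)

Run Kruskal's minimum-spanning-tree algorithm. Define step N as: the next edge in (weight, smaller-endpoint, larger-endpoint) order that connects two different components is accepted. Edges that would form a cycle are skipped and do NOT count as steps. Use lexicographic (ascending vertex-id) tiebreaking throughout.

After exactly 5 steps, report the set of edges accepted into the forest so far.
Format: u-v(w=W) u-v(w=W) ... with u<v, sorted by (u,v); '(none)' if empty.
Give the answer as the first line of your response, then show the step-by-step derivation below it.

0-5(w=8) 1-2(w=6) 2-3(w=1) 5-7(w=8) 6-7(w=10)

step 1: add edge 2-3 (w=1); MST = {2-3(w=1)}
step 2: add edge 1-2 (w=6); MST = {1-2(w=6) 2-3(w=1)}
step 3: add edge 0-5 (w=8); MST = {0-5(w=8) 1-2(w=6) 2-3(w=1)}
step 4: add edge 5-7 (w=8); MST = {0-5(w=8) 1-2(w=6) 2-3(w=1) 5-7(w=8)}
step 5: add edge 6-7 (w=10); MST = {0-5(w=8) 1-2(w=6) 2-3(w=1) 5-7(w=8) 6-7(w=10)}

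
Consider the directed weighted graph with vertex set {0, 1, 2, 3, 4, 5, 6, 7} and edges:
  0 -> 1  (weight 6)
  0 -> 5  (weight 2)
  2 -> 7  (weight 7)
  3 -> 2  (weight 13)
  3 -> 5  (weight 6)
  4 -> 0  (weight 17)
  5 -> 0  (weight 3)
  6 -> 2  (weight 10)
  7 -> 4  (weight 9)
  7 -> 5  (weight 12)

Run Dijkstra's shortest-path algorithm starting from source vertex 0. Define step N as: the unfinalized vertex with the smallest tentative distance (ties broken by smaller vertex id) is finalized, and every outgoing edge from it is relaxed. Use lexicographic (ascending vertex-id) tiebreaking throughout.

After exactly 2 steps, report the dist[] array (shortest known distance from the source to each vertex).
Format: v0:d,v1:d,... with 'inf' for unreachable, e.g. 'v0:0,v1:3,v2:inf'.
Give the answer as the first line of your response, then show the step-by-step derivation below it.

v0:0,v1:6,v2:inf,v3:inf,v4:inf,v5:2,v6:inf,v7:inf

step 1: dist = v0:0,v1:6,v2:inf,v3:inf,v4:inf,v5:2,v6:inf,v7:inf
step 2: dist = v0:0,v1:6,v2:inf,v3:inf,v4:inf,v5:2,v6:inf,v7:inf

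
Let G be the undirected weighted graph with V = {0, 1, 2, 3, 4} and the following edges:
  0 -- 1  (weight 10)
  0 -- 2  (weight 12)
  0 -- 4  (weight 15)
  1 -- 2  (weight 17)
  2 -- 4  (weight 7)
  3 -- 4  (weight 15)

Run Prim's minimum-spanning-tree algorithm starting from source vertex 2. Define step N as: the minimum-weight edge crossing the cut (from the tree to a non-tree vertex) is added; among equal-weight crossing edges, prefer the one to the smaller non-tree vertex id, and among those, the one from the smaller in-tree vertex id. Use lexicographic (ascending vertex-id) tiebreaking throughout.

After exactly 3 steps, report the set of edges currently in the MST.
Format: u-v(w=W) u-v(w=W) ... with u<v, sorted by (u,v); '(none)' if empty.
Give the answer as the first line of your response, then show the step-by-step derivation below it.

0-1(w=10) 0-2(w=12) 2-4(w=7)

step 1: add edge 2-4 (w=7); MST = {2-4(w=7)}
step 2: add edge 0-2 (w=12); MST = {0-2(w=12) 2-4(w=7)}
step 3: add edge 0-1 (w=10); MST = {0-1(w=10) 0-2(w=12) 2-4(w=7)}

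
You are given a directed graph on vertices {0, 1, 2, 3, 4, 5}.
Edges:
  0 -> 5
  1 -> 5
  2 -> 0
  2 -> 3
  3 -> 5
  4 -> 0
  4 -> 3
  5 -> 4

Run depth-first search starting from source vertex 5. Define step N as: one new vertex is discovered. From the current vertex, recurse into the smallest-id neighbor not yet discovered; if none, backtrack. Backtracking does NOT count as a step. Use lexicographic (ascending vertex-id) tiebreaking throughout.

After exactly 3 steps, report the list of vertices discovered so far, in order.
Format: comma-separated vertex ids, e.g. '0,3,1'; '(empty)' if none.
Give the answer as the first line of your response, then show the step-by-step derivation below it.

5,4,0

step 1: discover 5; path=5; order=5
step 2: discover 4; path=5>4; order=5,4
step 3: discover 0; path=5>4>0; order=5,4,0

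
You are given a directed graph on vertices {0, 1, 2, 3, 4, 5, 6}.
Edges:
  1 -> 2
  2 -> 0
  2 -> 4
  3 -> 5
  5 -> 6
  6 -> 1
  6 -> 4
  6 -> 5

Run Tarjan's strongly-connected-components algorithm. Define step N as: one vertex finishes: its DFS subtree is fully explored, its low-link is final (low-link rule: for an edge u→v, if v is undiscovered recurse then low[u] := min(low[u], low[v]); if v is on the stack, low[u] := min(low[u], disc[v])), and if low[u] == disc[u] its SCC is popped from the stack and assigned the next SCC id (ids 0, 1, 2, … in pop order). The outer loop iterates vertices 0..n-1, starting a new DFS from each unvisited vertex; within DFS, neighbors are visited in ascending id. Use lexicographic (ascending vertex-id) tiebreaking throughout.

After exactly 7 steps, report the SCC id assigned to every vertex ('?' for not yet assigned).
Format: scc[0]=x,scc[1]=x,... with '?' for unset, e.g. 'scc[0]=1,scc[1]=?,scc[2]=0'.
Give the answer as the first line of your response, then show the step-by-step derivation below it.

scc[0]=0,scc[1]=3,scc[2]=2,scc[3]=5,scc[4]=1,scc[5]=4,scc[6]=4

step 1: low=(low[0]=0,low[1]=?,low[2]=?,low[3]=?,low[4]=?,low[5]=?,low[6]=?); scc=(scc[0]=0,scc[1]=?,scc[2]=?,scc[3]=?,scc[4]=?,scc[5]=?,scc[6]=?)
step 2: low=(low[0]=0,low[1]=1,low[2]=2,low[3]=?,low[4]=3,low[5]=?,low[6]=?); scc=(scc[0]=0,scc[1]=?,scc[2]=?,scc[3]=?,scc[4]=1,scc[5]=?,scc[6]=?)
step 3: low=(low[0]=0,low[1]=1,low[2]=2,low[3]=?,low[4]=3,low[5]=?,low[6]=?); scc=(scc[0]=0,scc[1]=?,scc[2]=2,scc[3]=?,scc[4]=1,scc[5]=?,scc[6]=?)
step 4: low=(low[0]=0,low[1]=1,low[2]=2,low[3]=?,low[4]=3,low[5]=?,low[6]=?); scc=(scc[0]=0,scc[1]=3,scc[2]=2,scc[3]=?,scc[4]=1,scc[5]=?,scc[6]=?)
step 5: low=(low[0]=0,low[1]=1,low[2]=2,low[3]=4,low[4]=3,low[5]=5,low[6]=5); scc=(scc[0]=0,scc[1]=3,scc[2]=2,scc[3]=?,scc[4]=1,scc[5]=?,scc[6]=?)
step 6: low=(low[0]=0,low[1]=1,low[2]=2,low[3]=4,low[4]=3,low[5]=5,low[6]=5); scc=(scc[0]=0,scc[1]=3,scc[2]=2,scc[3]=?,scc[4]=1,scc[5]=4,scc[6]=4)
step 7: low=(low[0]=0,low[1]=1,low[2]=2,low[3]=4,low[4]=3,low[5]=5,low[6]=5); scc=(scc[0]=0,scc[1]=3,scc[2]=2,scc[3]=5,scc[4]=1,scc[5]=4,scc[6]=4)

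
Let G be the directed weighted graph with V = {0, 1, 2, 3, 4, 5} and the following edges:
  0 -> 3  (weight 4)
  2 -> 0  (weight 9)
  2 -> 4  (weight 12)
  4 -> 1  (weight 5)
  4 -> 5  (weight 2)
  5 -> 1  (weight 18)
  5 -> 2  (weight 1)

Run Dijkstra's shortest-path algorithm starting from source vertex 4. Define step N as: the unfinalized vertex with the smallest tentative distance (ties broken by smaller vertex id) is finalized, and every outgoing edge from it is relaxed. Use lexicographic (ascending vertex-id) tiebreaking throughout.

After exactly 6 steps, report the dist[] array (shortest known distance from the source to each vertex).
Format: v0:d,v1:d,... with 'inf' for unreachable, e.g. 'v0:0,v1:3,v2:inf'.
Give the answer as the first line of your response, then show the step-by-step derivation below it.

v0:12,v1:5,v2:3,v3:16,v4:0,v5:2

step 1: dist = v0:inf,v1:5,v2:inf,v3:inf,v4:0,v5:2
step 2: dist = v0:inf,v1:5,v2:3,v3:inf,v4:0,v5:2
step 3: dist = v0:12,v1:5,v2:3,v3:inf,v4:0,v5:2
step 4: dist = v0:12,v1:5,v2:3,v3:inf,v4:0,v5:2
step 5: dist = v0:12,v1:5,v2:3,v3:16,v4:0,v5:2
step 6: dist = v0:12,v1:5,v2:3,v3:16,v4:0,v5:2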